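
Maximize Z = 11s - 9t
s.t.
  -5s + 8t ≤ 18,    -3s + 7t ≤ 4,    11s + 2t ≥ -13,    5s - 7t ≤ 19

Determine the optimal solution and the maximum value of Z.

Vertices and Z = 11s - 9t:
  (-99/83, 5/83) → Z = -1134/83
  (23/2, 11/2) → Z = 77
  (-53/87, -274/87) → Z = 1883/87

s = 23/2, t = 11/2, maximum Z = 77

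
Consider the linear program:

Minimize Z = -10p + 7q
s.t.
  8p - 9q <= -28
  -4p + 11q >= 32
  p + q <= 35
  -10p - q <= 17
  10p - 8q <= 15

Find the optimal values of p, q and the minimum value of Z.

p = 295/18, q = 335/18, minimum Z = -605/18

Extreme points and Z = -10p + 7q:
  (-5/13, 36/13) → Z = 302/13
  (359/26, 200/13) → Z = -395/13
  (-73/38, 42/19) → Z = 659/19
  (-52/9, 367/9) → Z = 3089/9
  (295/18, 335/18) → Z = -605/18

The binding constraints are p + q = 35 and 10p - 8q = 15.
Solving simultaneously gives p = 295/18, q = 335/18.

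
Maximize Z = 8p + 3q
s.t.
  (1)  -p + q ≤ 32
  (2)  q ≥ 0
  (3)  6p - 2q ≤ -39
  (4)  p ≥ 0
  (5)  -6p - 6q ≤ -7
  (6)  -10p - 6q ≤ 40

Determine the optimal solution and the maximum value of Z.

p = 25/4, q = 153/4, maximum Z = 659/4

At the optimal vertex, -p + q = 32 and 6p - 2q = -39.
Solving simultaneously gives p = 25/4, q = 153/4.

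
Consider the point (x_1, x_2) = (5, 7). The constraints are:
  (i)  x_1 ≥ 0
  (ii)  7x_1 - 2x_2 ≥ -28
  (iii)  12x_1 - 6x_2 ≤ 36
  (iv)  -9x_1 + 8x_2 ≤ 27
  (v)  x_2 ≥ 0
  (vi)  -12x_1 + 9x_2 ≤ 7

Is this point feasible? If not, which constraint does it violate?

(i): 5 ≥ 0 ✓
(ii): 21 ≥ -28 ✓
(iii): 18 ≤ 36 ✓
(iv): 11 ≤ 27 ✓
(v): 7 ≥ 0 ✓
(vi): 3 ≤ 7 ✓

feasible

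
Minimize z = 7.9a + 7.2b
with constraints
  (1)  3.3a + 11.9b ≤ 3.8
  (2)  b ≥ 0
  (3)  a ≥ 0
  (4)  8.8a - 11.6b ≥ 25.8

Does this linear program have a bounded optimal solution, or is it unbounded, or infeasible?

The boundaries 3.3a + 11.9b = 3.8 and b = 0 meet at (38/33, 0), but that point violates 8.8a - 11.6b ≥ 25.8. Every candidate vertex is excluded by some other constraint, so the feasible region is empty.

infeasible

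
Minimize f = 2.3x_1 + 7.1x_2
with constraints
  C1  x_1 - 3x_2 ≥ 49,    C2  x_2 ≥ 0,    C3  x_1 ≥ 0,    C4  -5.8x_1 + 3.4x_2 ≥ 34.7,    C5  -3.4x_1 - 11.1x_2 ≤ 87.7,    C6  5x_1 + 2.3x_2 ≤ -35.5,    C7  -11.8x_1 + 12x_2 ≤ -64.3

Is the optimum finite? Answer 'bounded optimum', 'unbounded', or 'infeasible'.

The boundaries 5x_1 + 2.3x_2 = -35.5 and -11.8x_1 + 12x_2 = -64.3 meet at (-27811/8714, -37020/4357), but that point violates x_1 - 3x_2 ≥ 49. Every candidate vertex is excluded by some other constraint, so the feasible region is empty.

infeasible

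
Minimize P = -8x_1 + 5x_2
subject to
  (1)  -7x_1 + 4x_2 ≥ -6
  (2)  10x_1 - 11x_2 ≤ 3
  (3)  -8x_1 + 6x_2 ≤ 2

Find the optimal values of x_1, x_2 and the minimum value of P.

x_1 = 54/37, x_2 = 39/37, minimum P = -237/37

Extreme points and P = -8x_1 + 5x_2:
  (54/37, 39/37) → P = -237/37
  (22/5, 31/5) → P = -21/5
  (-10/7, -11/7) → P = 25/7

At the optimal vertex, -7x_1 + 4x_2 = -6 and 10x_1 - 11x_2 = 3.
Solving simultaneously gives x_1 = 54/37, x_2 = 39/37.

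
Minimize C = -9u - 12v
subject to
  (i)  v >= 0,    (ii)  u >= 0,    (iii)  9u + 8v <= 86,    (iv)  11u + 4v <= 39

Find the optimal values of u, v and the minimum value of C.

u = 0, v = 39/4, minimum C = -117

Corner points and C = -9u - 12v:
  (0, 0) → C = 0
  (39/11, 0) → C = -351/11
  (0, 39/4) → C = -117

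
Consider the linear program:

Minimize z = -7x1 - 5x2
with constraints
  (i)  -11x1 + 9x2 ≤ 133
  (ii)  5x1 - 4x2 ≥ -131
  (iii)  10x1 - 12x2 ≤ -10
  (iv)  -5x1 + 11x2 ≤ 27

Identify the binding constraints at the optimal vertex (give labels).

(iii) and (iv)

Vertices and z = -7x1 - 5x2:
  (-251/7, -610/21) → z = 8321/21
  (-305/19, -92/19) → z = 2595/19
  (107/25, 22/5) → z = -1299/25

The minimum is at (107/25, 22/5). Substituting into each constraint, equality holds for (iii) and (iv); the remaining constraints have slack.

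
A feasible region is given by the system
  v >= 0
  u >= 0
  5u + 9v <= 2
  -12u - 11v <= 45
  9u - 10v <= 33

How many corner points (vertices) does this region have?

3

The feasible vertices (each the meet of two boundaries and inside every other half-plane) are:
  (0, 0)
  (2/5, 0)
  (0, 2/9)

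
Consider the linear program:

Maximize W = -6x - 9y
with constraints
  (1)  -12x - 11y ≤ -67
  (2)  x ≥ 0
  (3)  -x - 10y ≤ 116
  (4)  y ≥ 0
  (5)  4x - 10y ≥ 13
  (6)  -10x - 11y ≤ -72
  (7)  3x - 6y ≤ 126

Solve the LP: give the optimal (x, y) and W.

x = 36/5, y = 0, maximum W = -216/5

Feasible corners and W = -6x - 9y:
  (36/5, 0) → W = -216/5
  (42, 0) → W = -252
  (863/144, 79/72) → W = -275/6
  (197, 155/2) → W = -3759/2

At the optimal vertex, y = 0 and -10x - 11y = -72.
Solving simultaneously gives x = 36/5, y = 0.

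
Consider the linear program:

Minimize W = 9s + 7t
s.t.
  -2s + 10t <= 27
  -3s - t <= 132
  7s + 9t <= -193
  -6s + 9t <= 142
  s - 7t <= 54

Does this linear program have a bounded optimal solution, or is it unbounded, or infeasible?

bounded optimum

Feasible corners and W = 9s + 7t:
  (-2173/88, -197/88) → W = -2617/11
  (-1177/42, -61/21) → W = -11447/42
  (-1330/33, -122/11) → W = -4844/11
  (-435/11, -147/11) → W = -4944/11
  (-865/58, -571/58) → W = -5891/29
The feasible region has finitely many vertices and no improving ray; the minimum is -4944/11 at (-435/11, -147/11).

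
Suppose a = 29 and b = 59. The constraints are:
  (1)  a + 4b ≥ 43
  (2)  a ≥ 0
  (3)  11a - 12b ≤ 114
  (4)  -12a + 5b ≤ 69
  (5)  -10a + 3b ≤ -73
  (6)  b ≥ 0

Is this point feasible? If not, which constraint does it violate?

(1): 265 ≥ 43 ✓
(2): 29 ≥ 0 ✓
(3): -389 ≤ 114 ✓
(4): -53 ≤ 69 ✓
(5): -113 ≤ -73 ✓
(6): 59 ≥ 0 ✓

feasible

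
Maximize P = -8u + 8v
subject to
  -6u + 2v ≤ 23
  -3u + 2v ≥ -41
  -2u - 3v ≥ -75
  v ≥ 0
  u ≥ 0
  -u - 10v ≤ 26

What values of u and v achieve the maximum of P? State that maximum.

u = 81/22, v = 248/11, maximum P = 1660/11

Feasible corners and P = -8u + 8v:
  (81/22, 248/11) → P = 1660/11
  (0, 23/2) → P = 92
  (21, 11) → P = -80
  (41/3, 0) → P = -328/3
  (0, 0) → P = 0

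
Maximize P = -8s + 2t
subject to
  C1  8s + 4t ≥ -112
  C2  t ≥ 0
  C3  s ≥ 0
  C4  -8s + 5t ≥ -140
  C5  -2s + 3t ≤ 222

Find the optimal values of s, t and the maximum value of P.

Extreme points and P = -8s + 2t:
  (0, 0) → P = 0
  (35/2, 0) → P = -140
  (0, 74) → P = 148
  (765/7, 1028/7) → P = -4064/7

The optimum lies where s = 0 and -2s + 3t = 222.
Solving simultaneously gives s = 0, t = 74.

s = 0, t = 74, maximum P = 148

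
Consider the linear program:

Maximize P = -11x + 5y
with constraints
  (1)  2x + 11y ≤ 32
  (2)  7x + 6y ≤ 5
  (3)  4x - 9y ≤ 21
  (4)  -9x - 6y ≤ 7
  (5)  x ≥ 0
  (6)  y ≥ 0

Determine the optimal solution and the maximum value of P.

x = 0, y = 5/6, maximum P = 25/6

Vertices and P = -11x + 5y:
  (0, 5/6) → P = 25/6
  (5/7, 0) → P = -55/7
  (0, 0) → P = 0

At the optimal vertex, 7x + 6y = 5 and x = 0.
Solving simultaneously gives x = 0, y = 5/6.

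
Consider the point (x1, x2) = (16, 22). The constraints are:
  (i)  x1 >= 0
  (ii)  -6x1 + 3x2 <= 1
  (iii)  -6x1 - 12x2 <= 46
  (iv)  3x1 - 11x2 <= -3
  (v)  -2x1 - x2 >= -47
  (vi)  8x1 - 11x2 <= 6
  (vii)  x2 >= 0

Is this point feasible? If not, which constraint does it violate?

not feasible — violates (v)

Constraint (v): -2x1 - x2 = -54, which is not ≥ -47. All other constraints are satisfied.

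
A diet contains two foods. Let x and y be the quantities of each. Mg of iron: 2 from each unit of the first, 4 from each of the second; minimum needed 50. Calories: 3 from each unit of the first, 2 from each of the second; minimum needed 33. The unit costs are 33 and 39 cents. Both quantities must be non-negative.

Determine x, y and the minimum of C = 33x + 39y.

Feasible corners and C = 33x + 39y:
  (0, 33/2) → C = 1287/2
  (25, 0) → C = 825
  (4, 21/2) → C = 1083/2
The feasible region is unbounded (it extends along (0, 1), (1, 0)), but C strictly increases along every unbounded feasible direction, so there is no improving ray and the minimum is attained at a vertex.

The binding constraints are 2x + 4y = 50 and 3x + 2y = 33.
Solving simultaneously gives x = 4, y = 21/2.

x = 4, y = 21/2, minimum C = 1083/2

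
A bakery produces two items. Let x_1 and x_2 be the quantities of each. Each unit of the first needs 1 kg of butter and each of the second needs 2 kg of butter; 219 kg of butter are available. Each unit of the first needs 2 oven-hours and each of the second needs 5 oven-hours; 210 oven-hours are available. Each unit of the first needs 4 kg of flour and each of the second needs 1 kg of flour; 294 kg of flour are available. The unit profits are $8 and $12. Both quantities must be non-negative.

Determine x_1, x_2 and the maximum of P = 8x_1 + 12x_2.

x_1 = 70, x_2 = 14, maximum P = 728

Vertices and P = 8x_1 + 12x_2:
  (0, 0) → P = 0
  (0, 42) → P = 504
  (147/2, 0) → P = 588
  (70, 14) → P = 728

The optimum lies where 2x_1 + 5x_2 = 210 and 4x_1 + x_2 = 294.
Solving simultaneously gives x_1 = 70, x_2 = 14.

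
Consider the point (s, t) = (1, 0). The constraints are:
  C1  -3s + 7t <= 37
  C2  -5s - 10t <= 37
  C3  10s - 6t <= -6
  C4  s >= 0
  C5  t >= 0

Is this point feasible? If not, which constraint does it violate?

not feasible — violates C3

Constraint C3: 10s - 6t = 10, which is not ≤ -6. All other constraints are satisfied.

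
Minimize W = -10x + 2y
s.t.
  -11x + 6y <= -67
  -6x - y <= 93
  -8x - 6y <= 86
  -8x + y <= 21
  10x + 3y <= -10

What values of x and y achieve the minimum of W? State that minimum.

Vertices and W = -10x + 2y:
  (-1, -13) → W = -16
  (47/31, -260/31) → W = -990/31
  (11/2, -65/3) → W = -295/3

x = 11/2, y = -65/3, minimum W = -295/3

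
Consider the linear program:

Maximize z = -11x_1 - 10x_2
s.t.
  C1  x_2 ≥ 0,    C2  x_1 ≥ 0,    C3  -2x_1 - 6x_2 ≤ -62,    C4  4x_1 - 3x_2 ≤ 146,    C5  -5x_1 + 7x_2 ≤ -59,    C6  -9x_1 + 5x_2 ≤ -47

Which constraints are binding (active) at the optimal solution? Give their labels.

C3 and C5

Corner points and z = -11x_1 - 10x_2:
  (31, 0) → z = -341
  (73/2, 0) → z = -803/2
  (197/11, 48/11) → z = -2647/11
  (65, 38) → z = -1095

The maximum is at (197/11, 48/11). Substituting into each constraint, equality holds for C3 and C5; the remaining constraints have slack.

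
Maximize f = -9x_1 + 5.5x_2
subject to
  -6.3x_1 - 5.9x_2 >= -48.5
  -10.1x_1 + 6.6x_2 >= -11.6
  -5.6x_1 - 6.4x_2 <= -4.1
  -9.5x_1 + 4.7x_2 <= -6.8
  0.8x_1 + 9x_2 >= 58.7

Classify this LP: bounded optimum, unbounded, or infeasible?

The boundaries -6.3x_1 - 5.9x_2 = -48.5 and -10.1x_1 + 6.6x_2 = -11.6 meet at (38854/10117, 41677/10117), but that point violates 0.8x_1 + 9x_2 ≥ 58.7. Every candidate vertex is excluded by some other constraint, so the feasible region is empty.

infeasible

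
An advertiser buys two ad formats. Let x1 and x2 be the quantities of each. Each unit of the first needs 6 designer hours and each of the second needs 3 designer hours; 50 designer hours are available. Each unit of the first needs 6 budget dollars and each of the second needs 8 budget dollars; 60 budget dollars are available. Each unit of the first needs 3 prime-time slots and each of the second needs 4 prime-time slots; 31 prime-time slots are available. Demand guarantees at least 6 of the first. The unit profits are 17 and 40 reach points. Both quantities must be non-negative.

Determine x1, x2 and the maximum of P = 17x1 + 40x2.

Vertices and P = 17x1 + 40x2:
  (25/3, 0) → P = 425/3
  (6, 0) → P = 102
  (22/3, 2) → P = 614/3
  (6, 3) → P = 222

At the optimal vertex, 6x1 + 8x2 = 60 and x1 = 6.
Solving simultaneously gives x1 = 6, x2 = 3.

x1 = 6, x2 = 3, maximum P = 222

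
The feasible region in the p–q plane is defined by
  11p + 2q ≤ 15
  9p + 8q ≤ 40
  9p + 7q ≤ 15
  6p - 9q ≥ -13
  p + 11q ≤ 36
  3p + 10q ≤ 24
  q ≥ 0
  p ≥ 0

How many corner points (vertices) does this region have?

5

Of the 28 pairwise boundary intersections, those satisfying every inequality are:
  (75/59, 30/59)
  (15/11, 0)
  (44/123, 69/41)
  (0, 13/9)
  (0, 0)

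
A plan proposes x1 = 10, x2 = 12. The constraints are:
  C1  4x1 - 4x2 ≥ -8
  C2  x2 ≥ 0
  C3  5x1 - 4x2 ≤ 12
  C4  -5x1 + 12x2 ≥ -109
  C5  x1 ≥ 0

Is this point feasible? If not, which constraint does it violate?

C1: -8 ≥ -8 ✓
C2: 12 ≥ 0 ✓
C3: 2 ≤ 12 ✓
C4: 94 ≥ -109 ✓
C5: 10 ≥ 0 ✓

feasible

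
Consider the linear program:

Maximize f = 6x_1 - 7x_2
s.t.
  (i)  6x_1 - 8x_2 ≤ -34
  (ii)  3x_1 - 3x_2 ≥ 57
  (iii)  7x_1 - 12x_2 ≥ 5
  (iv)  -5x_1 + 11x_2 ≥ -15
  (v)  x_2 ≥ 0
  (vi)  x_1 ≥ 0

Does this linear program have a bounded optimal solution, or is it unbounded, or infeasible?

infeasible

The boundaries 6x_1 - 8x_2 = -34 and 3x_1 - 3x_2 = 57 meet at (93, 74), but that point violates 7x_1 - 12x_2 ≥ 5. Every candidate vertex is excluded by some other constraint, so the feasible region is empty.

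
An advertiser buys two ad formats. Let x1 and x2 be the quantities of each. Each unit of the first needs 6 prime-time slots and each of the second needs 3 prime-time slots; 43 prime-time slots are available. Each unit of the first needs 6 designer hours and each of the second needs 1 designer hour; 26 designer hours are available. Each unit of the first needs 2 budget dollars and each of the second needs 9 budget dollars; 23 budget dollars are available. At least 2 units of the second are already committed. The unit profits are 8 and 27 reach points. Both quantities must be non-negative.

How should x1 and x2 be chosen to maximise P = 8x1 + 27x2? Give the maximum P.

Extreme points and P = 8x1 + 27x2:
  (0, 23/9) → P = 69
  (0, 2) → P = 54
  (5/2, 2) → P = 74

x1 = 5/2, x2 = 2, maximum P = 74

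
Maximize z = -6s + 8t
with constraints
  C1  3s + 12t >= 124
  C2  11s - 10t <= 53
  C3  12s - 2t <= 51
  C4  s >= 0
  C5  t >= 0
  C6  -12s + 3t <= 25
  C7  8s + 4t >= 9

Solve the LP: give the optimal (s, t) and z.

s = 203/12, t = 76, maximum z = 1013/2

Feasible corners and z = -6s + 8t:
  (86/15, 89/10) → z = 184/5
  (8/17, 521/51) → z = 4024/51
  (203/12, 76) → z = 1013/2

The optimum lies where 12s - 2t = 51 and -12s + 3t = 25.
Solving simultaneously gives s = 203/12, t = 76.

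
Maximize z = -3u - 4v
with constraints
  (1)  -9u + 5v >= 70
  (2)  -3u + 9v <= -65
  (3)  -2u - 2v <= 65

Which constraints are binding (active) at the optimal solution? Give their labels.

(1) and (3)

Corner points and z = -3u - 4v:
  (-955/66, -265/22) → z = 2015/22
  (-465/28, -445/28) → z = 3175/28
  (-455/24, -325/24) → z = 2665/24

The maximum is at (-465/28, -445/28). Substituting into each constraint, equality holds for (1) and (3); the remaining constraints have slack.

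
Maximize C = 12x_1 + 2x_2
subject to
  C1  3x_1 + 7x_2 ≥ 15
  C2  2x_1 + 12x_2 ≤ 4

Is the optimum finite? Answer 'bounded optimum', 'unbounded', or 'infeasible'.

unbounded

From the feasible point (76/11, -9/11), moving in the direction (12, -2) keeps every constraint satisfied while C increases without bound.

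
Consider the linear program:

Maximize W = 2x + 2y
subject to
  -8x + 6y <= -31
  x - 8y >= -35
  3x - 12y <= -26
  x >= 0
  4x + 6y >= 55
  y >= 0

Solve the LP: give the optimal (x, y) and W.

x = 53/3, y = 79/12, maximum W = 97/2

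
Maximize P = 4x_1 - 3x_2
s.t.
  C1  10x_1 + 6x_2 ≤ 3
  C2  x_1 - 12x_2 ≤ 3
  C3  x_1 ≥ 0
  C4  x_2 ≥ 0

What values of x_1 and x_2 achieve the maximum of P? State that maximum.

Feasible corners and P = 4x_1 - 3x_2:
  (0, 1/2) → P = -3/2
  (3/10, 0) → P = 6/5
  (0, 0) → P = 0

At the optimal vertex, 10x_1 + 6x_2 = 3 and x_2 = 0.
Solving simultaneously gives x_1 = 3/10, x_2 = 0.

x_1 = 3/10, x_2 = 0, maximum P = 6/5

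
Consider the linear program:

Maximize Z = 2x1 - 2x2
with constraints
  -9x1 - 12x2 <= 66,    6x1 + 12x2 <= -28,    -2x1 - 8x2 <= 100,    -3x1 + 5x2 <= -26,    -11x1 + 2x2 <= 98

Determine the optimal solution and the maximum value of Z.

x1 = 122/3, x2 = -68/3, maximum Z = 380/3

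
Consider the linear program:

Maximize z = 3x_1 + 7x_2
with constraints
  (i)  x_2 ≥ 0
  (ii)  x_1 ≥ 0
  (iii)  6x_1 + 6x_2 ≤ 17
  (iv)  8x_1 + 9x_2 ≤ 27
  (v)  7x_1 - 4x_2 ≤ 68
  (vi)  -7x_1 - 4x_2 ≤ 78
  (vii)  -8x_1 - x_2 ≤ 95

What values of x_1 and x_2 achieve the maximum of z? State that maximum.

x_1 = 0, x_2 = 17/6, maximum z = 119/6

Corner points and z = 3x_1 + 7x_2:
  (0, 0) → z = 0
  (17/6, 0) → z = 17/2
  (0, 17/6) → z = 119/6

The optimum lies where x_1 = 0 and 6x_1 + 6x_2 = 17.
Solving simultaneously gives x_1 = 0, x_2 = 17/6.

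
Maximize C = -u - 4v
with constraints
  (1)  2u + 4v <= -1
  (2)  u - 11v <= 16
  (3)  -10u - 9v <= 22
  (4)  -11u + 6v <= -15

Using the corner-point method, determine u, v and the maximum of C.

Vertices and C = -u - 4v:
  (53/26, -33/26) → C = 79/26
  (27/28, -41/56) → C = 55/28
  (3/5, -7/5) → C = 5

u = 3/5, v = -7/5, maximum C = 5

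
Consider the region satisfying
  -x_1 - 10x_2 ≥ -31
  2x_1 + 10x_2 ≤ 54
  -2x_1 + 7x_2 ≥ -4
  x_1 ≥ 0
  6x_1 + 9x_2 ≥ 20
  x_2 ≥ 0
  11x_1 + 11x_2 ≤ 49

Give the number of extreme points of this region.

Of the 21 pairwise boundary intersections, those satisfying every inequality are:
  (0, 31/10)
  (149/99, 292/99)
  (44/15, 4/15)
  (43/11, 6/11)
  (0, 20/9)

5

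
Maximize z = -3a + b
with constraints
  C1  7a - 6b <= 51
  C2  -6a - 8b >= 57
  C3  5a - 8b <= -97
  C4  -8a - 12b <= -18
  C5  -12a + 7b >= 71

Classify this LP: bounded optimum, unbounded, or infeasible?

From the feasible point (-207/2, 141/2), moving in the direction (-8, 6) keeps every constraint satisfied while z increases without bound.

unbounded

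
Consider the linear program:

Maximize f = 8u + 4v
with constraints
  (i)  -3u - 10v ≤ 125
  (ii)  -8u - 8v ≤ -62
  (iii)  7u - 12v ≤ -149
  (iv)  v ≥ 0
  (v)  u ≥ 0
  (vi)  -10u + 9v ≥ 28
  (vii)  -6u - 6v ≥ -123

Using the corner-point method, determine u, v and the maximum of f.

u = 97/19, v = 585/38, maximum f = 1946/19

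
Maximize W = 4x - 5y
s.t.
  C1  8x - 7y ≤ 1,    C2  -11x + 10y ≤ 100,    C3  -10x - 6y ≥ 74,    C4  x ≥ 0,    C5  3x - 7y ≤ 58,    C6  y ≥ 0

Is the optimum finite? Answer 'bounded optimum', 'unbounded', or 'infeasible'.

infeasible

The boundaries 8x - 7y = 1 and -11x + 10y = 100 meet at (710/3, 811/3), but that point violates -10x - 6y ≥ 74. Every candidate vertex is excluded by some other constraint, so the feasible region is empty.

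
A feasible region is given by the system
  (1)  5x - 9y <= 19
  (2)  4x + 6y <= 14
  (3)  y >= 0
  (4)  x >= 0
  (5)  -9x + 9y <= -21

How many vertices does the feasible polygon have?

3

The feasible vertices (each the meet of two boundaries and inside every other half-plane) are:
  (7/2, 0)
  (14/5, 7/15)
  (7/3, 0)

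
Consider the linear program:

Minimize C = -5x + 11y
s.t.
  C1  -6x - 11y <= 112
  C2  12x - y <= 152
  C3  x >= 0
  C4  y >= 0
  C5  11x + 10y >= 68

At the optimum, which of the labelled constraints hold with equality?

Vertices and C = -5x + 11y:
  (38/3, 0) → C = -190/3
  (0, 34/5) → C = 374/5
  (68/11, 0) → C = -340/11
The feasible region is unbounded (it extends along (0, 1), (1, 12)), but C strictly increases along every unbounded feasible direction, so there is no improving ray and the minimum is attained at a vertex.

The minimum is at (38/3, 0). Substituting into each constraint, equality holds for C2 and C4; the remaining constraints have slack.

C2 and C4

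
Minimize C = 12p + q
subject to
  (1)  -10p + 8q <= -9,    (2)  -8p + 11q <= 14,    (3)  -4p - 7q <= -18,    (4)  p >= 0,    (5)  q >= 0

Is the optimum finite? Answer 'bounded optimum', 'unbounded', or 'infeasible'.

Feasible corners and C = 12p + q:
  (211/46, 106/23) → C = 1372/23
  (69/34, 24/17) → C = 438/17
  (9/2, 0) → C = 54
The feasible region has finitely many vertices and no improving ray; the minimum is 438/17 at (69/34, 24/17).

bounded optimum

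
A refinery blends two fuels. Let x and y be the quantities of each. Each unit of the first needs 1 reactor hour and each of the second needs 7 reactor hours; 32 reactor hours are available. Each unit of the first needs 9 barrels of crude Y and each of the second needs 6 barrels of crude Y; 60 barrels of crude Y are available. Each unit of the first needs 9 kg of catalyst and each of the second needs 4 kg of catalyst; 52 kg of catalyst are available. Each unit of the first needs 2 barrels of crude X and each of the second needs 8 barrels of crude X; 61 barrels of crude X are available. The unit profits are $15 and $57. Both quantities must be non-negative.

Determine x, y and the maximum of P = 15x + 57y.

Corner points and P = 15x + 57y:
  (0, 0) → P = 0
  (0, 32/7) → P = 1824/7
  (52/9, 0) → P = 260/3
  (4, 4) → P = 288

x = 4, y = 4, maximum P = 288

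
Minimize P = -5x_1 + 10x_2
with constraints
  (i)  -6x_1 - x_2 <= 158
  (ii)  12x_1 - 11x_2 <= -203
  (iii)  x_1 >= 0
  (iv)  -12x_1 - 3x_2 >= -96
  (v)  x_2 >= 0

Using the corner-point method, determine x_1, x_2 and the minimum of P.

The optimum lies where 12x_1 - 11x_2 = -203 and x_1 = 0.
Solving simultaneously gives x_1 = 0, x_2 = 203/11.

x_1 = 0, x_2 = 203/11, minimum P = 2030/11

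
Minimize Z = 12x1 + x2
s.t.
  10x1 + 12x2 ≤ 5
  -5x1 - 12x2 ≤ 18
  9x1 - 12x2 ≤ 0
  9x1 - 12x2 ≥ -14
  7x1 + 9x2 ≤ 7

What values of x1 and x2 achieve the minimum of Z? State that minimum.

x1 = -16/7, x2 = -23/42, minimum Z = -1175/42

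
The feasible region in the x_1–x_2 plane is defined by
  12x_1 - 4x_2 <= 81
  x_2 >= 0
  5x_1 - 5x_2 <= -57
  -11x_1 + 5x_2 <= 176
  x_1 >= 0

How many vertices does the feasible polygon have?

Pairwise boundary intersections that survive every other constraint:
  (633/40, 1089/40)
  (1109/16, 3003/16)
  (0, 57/5)
  (0, 176/5)

4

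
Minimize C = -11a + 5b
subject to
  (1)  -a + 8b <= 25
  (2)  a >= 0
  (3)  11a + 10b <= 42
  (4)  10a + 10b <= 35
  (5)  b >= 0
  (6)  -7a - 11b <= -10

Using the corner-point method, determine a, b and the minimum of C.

Extreme points and C = -11a + 5b:
  (0, 25/8) → C = 125/8
  (1/3, 19/6) → C = 73/6
  (0, 10/11) → C = 50/11
  (7/2, 0) → C = -77/2
  (10/7, 0) → C = -110/7

a = 7/2, b = 0, minimum C = -77/2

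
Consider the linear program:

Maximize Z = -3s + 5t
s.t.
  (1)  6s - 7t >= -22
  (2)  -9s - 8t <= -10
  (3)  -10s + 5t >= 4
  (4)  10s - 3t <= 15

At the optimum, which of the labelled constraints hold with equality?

Feasible corners and Z = -3s + 5t:
  (-106/111, 86/37) → Z = 536/37
  (41/20, 49/10) → Z = 367/20
  (18/125, 136/125) → Z = 626/125

The maximum is at (41/20, 49/10). Substituting into each constraint, equality holds for (1) and (3); the remaining constraints have slack.

(1) and (3)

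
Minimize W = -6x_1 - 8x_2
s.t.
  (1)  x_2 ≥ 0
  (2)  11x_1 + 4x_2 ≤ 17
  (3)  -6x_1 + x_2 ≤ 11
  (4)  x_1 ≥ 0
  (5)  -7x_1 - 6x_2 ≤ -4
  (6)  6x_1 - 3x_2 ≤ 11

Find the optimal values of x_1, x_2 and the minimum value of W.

The binding constraints are 11x_1 + 4x_2 = 17 and x_1 = 0.
Solving simultaneously gives x_1 = 0, x_2 = 17/4.

x_1 = 0, x_2 = 17/4, minimum W = -34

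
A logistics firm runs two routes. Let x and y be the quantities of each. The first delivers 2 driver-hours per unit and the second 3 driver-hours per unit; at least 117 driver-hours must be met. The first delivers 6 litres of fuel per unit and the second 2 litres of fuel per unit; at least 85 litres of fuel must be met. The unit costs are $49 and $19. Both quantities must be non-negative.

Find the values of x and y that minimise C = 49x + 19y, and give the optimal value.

Feasible corners and C = 49x + 19y:
  (0, 85/2) → C = 1615/2
  (117/2, 0) → C = 5733/2
  (3/2, 38) → C = 1591/2
The feasible region is unbounded (it extends along (0, 1), (1, 0)), but C strictly increases along every unbounded feasible direction, so there is no improving ray and the minimum is attained at a vertex.

The binding constraints are 2x + 3y = 117 and 6x + 2y = 85.
Solving simultaneously gives x = 3/2, y = 38.

x = 3/2, y = 38, minimum C = 1591/2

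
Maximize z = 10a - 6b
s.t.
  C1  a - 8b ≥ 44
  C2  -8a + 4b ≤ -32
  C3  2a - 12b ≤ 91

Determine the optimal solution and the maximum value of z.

Feasible corners and z = 10a - 6b:
  (4/3, -16/3) → z = 136/3
  (50, 3/4) → z = 991/2
  (5/22, -83/11) → z = 523/11

The binding constraints are a - 8b = 44 and 2a - 12b = 91.
Solving simultaneously gives a = 50, b = 3/4.

a = 50, b = 3/4, maximum z = 991/2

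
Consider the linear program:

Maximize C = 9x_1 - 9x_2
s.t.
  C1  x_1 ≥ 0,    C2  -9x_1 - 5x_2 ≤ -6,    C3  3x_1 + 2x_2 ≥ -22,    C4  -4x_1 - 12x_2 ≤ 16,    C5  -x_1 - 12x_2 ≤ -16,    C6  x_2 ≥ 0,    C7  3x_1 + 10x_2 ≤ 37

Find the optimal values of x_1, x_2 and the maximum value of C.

Corner points and C = 9x_1 - 9x_2:
  (0, 4/3) → C = -12
  (0, 37/10) → C = -333/10
  (142/13, 11/26) → C = 189/2

The optimum lies where -x_1 - 12x_2 = -16 and 3x_1 + 10x_2 = 37.
Solving simultaneously gives x_1 = 142/13, x_2 = 11/26.

x_1 = 142/13, x_2 = 11/26, maximum C = 189/2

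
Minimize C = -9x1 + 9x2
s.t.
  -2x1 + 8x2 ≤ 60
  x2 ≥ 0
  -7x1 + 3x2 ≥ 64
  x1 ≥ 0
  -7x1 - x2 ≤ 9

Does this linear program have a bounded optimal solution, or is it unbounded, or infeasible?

infeasible

The boundaries -2x1 + 8x2 = 60 and x1 = 0 meet at (0, 15/2), but that point violates -7x1 + 3x2 ≥ 64. Every candidate vertex is excluded by some other constraint, so the feasible region is empty.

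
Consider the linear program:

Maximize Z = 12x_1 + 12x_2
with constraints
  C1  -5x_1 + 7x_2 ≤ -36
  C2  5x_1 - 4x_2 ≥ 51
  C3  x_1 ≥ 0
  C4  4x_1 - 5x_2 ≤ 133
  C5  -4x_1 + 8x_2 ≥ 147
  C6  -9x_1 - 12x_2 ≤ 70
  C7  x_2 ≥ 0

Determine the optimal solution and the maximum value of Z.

x_1 = 751/3, x_2 = 521/3, maximum Z = 5088

Extreme points and Z = 12x_1 + 12x_2:
  (751/3, 521/3) → Z = 5088
  (439/4, 293/4) → Z = 2196
  (1799/12, 280/3) → Z = 2919

The binding constraints are -5x_1 + 7x_2 = -36 and 4x_1 - 5x_2 = 133.
Solving simultaneously gives x_1 = 751/3, x_2 = 521/3.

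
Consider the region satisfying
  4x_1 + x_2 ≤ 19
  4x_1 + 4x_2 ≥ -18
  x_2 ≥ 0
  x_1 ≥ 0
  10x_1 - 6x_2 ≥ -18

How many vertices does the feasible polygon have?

Pairwise boundary intersections that survive every other constraint:
  (19/4, 0)
  (48/17, 131/17)
  (0, 0)
  (0, 3)

4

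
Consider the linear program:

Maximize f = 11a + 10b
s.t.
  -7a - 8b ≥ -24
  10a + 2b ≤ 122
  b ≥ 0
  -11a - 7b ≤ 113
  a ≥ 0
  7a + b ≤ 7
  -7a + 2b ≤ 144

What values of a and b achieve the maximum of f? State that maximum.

The optimum lies where -7a - 8b = -24 and 7a + b = 7.
Solving simultaneously gives a = 32/49, b = 17/7.

a = 32/49, b = 17/7, maximum f = 1542/49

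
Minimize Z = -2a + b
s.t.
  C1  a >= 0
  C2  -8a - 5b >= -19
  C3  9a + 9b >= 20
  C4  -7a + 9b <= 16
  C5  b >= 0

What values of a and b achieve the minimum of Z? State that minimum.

a = 19/8, b = 0, minimum Z = -19/4

Extreme points and Z = -2a + b:
  (91/107, 261/107) → Z = 79/107
  (19/8, 0) → Z = -19/4
  (1/4, 71/36) → Z = 53/36
  (20/9, 0) → Z = -40/9

The binding constraints are -8a - 5b = -19 and b = 0.
Solving simultaneously gives a = 19/8, b = 0.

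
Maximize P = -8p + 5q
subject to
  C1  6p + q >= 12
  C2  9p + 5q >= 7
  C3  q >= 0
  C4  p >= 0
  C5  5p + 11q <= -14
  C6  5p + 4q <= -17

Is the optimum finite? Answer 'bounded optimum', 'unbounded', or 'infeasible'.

infeasible

The boundaries 9p + 5q = 7 and 5p + 4q = -17 meet at (113/11, -188/11), but that point violates q ≥ 0. Every candidate vertex is excluded by some other constraint, so the feasible region is empty.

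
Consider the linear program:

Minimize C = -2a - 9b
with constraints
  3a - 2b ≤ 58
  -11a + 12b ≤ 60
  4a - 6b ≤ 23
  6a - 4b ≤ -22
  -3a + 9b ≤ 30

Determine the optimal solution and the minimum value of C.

a = -13/7, b = 19/7, minimum C = -145/7

Feasible corners and C = -2a - 9b:
  (-106/3, -493/18) → C = 1903/6
  (-20/7, 50/21) → C = -110/7
  (-56/5, -113/10) → C = 1241/10
  (-13/7, 19/7) → C = -145/7

At the optimal vertex, 6a - 4b = -22 and -3a + 9b = 30.
Solving simultaneously gives a = -13/7, b = 19/7.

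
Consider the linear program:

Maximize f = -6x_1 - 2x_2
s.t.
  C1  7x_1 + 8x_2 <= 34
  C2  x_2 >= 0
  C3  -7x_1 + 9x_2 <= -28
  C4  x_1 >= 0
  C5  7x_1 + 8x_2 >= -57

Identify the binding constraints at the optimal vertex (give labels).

Extreme points and f = -6x_1 - 2x_2:
  (34/7, 0) → f = -204/7
  (530/119, 6/17) → f = -192/7
  (4, 0) → f = -24

The maximum is at (4, 0). Substituting into each constraint, equality holds for C2 and C3; the remaining constraints have slack.

C2 and C3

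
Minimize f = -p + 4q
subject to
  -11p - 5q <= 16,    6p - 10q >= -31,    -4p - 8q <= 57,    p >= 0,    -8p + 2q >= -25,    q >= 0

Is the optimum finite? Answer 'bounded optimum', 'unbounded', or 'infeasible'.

Feasible corners and f = -p + 4q:
  (0, 31/10) → f = 62/5
  (78/17, 199/34) → f = 320/17
  (0, 0) → f = 0
  (25/8, 0) → f = -25/8
The feasible region has finitely many vertices and no improving ray; the minimum is -25/8 at (25/8, 0).

bounded optimum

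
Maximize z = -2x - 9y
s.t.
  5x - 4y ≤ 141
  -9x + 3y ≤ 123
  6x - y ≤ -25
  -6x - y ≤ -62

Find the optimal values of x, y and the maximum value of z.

x = 37/12, y = 87/2, maximum z = -1193/3

Vertices and z = -2x - 9y:
  (16/3, 57) → z = -1571/3
  (7/3, 48) → z = -1310/3
  (37/12, 87/2) → z = -1193/3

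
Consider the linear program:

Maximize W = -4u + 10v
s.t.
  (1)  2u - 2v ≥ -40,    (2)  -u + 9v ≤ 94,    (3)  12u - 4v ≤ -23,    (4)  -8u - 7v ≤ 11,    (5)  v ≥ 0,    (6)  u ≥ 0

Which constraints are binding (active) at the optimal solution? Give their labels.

Corner points and W = -4u + 10v:
  (13/8, 85/8) → W = 399/4
  (0, 94/9) → W = 940/9
  (0, 23/4) → W = 115/2

The maximum is at (0, 94/9). Substituting into each constraint, equality holds for (2) and (6); the remaining constraints have slack.

(2) and (6)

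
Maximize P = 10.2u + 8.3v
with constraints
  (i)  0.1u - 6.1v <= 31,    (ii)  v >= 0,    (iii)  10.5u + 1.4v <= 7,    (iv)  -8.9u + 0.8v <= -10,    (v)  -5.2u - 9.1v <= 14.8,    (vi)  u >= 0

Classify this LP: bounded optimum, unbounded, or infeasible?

The boundaries 0.1u - 6.1v = 31 and v = 0 meet at (310, 0), but that point violates 10.5u + 1.4v ≤ 7. Every candidate vertex is excluded by some other constraint, so the feasible region is empty.

infeasible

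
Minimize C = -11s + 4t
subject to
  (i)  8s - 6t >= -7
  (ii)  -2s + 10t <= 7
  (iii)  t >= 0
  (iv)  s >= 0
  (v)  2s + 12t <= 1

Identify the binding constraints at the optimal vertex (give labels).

(iii) and (v)

Vertices and C = -11s + 4t:
  (0, 0) → C = 0
  (1/2, 0) → C = -11/2
  (0, 1/12) → C = 1/3

The minimum is at (1/2, 0). Substituting into each constraint, equality holds for (iii) and (v); the remaining constraints have slack.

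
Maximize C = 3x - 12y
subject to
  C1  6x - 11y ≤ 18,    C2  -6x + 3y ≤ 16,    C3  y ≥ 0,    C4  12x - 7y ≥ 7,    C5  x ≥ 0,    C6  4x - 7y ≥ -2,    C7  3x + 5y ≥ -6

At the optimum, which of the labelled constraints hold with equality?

C1 and C3

Vertices and C = 3x - 12y:
  (3, 0) → C = 9
  (7/12, 0) → C = 7/4
  (9/8, 13/14) → C = -435/56
The feasible region is unbounded (it extends along (7, 4), (11, 6)), but C strictly decreases along every unbounded feasible direction, so there is no improving ray and the maximum is attained at a vertex.

The maximum is at (3, 0). Substituting into each constraint, equality holds for C1 and C3; the remaining constraints have slack.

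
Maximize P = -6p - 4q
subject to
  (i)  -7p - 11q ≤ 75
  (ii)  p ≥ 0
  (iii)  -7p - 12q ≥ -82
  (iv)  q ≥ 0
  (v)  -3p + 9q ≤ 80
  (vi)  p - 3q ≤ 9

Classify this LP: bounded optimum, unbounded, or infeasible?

bounded optimum

Extreme points and P = -6p - 4q:
  (0, 41/6) → P = -82/3
  (0, 0) → P = 0
  (118/11, 19/33) → P = -200/3
  (9, 0) → P = -54
The feasible region has finitely many vertices and no improving ray; the maximum is 0 at (0, 0).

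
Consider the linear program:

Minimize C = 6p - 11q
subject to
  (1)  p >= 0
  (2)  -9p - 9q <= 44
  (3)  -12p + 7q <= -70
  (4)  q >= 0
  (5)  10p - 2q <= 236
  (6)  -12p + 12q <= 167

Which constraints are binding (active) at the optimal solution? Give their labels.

(3) and (5)

Corner points and C = 6p - 11q:
  (35/6, 0) → C = 35
  (756/23, 1066/23) → C = -7190/23
  (118/5, 0) → C = 708/5

The minimum is at (756/23, 1066/23). Substituting into each constraint, equality holds for (3) and (5); the remaining constraints have slack.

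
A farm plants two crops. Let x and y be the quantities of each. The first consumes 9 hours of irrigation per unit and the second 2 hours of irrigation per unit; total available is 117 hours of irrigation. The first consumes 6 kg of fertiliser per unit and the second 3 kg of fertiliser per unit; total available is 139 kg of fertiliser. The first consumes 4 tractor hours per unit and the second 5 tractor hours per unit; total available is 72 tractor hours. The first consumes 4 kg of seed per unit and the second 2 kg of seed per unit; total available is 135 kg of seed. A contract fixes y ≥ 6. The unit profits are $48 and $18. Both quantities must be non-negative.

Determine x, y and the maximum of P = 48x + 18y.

Vertices and P = 48x + 18y:
  (0, 72/5) → P = 1296/5
  (0, 6) → P = 108
  (21/2, 6) → P = 612

At the optimal vertex, 4x + 5y = 72 and y = 6.
Solving simultaneously gives x = 21/2, y = 6.

x = 21/2, y = 6, maximum P = 612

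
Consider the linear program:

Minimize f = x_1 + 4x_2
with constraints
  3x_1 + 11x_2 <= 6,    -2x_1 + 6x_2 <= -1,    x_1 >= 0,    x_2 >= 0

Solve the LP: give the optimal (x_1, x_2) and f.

Corner points and f = x_1 + 4x_2:
  (47/40, 9/40) → f = 83/40
  (2, 0) → f = 2
  (1/2, 0) → f = 1/2

The binding constraints are -2x_1 + 6x_2 = -1 and x_2 = 0.
Solving simultaneously gives x_1 = 1/2, x_2 = 0.

x_1 = 1/2, x_2 = 0, minimum f = 1/2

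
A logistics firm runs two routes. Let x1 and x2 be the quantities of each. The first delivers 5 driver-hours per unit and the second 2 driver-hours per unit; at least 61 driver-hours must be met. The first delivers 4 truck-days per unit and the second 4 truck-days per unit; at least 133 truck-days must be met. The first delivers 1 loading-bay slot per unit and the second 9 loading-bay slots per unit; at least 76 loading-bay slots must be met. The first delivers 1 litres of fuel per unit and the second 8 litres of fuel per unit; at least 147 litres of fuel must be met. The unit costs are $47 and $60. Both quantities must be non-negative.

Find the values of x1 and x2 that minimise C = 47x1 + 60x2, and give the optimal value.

Extreme points and C = 47x1 + 60x2:
  (0, 133/4) → C = 1995
  (147, 0) → C = 6909
  (17, 65/4) → C = 1774
The feasible region is unbounded (it extends along (0, 1), (1, 0)), but C strictly increases along every unbounded feasible direction, so there is no improving ray and the minimum is attained at a vertex.

At the optimal vertex, 4x1 + 4x2 = 133 and x1 + 8x2 = 147.
Solving simultaneously gives x1 = 17, x2 = 65/4.

x1 = 17, x2 = 65/4, minimum C = 1774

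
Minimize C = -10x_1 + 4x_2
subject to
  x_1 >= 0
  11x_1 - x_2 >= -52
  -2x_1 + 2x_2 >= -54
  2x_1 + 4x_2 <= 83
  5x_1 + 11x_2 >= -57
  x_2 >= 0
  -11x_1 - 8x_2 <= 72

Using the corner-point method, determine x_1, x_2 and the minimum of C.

x_1 = 191/6, x_2 = 29/6, minimum C = -299

At the optimal vertex, -2x_1 + 2x_2 = -54 and 2x_1 + 4x_2 = 83.
Solving simultaneously gives x_1 = 191/6, x_2 = 29/6.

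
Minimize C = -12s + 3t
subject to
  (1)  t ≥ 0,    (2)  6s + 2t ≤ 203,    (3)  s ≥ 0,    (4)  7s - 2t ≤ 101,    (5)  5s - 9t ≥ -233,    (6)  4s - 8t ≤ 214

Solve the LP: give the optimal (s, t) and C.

Feasible corners and C = -12s + 3t:
  (0, 0) → C = 0
  (101/7, 0) → C = -1212/7
  (304/13, 815/26) → C = -4851/26
  (1361/64, 2413/64) → C = -9093/64
  (0, 233/9) → C = 233/3

The binding constraints are 6s + 2t = 203 and 7s - 2t = 101.
Solving simultaneously gives s = 304/13, t = 815/26.

s = 304/13, t = 815/26, minimum C = -4851/26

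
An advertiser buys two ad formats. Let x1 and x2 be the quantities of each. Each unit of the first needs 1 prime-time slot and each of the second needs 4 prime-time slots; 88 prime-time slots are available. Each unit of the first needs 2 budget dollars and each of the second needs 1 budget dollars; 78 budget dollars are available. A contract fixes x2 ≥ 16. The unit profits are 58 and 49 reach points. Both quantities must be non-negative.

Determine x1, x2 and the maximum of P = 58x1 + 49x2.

Feasible corners and P = 58x1 + 49x2:
  (0, 22) → P = 1078
  (0, 16) → P = 784
  (24, 16) → P = 2176

At the optimal vertex, x1 + 4x2 = 88 and x2 = 16.
Solving simultaneously gives x1 = 24, x2 = 16.

x1 = 24, x2 = 16, maximum P = 2176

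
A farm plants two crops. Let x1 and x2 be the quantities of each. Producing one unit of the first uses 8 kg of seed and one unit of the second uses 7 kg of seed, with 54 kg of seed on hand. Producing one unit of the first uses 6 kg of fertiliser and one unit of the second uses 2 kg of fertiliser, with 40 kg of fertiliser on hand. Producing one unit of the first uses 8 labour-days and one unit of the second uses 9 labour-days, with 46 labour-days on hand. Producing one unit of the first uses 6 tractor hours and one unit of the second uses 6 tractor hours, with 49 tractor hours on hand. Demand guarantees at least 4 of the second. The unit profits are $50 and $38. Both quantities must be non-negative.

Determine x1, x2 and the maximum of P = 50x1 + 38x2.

Feasible corners and P = 50x1 + 38x2:
  (0, 46/9) → P = 1748/9
  (0, 4) → P = 152
  (5/4, 4) → P = 429/2

The optimum lies where 8x1 + 9x2 = 46 and x2 = 4.
Solving simultaneously gives x1 = 5/4, x2 = 4.

x1 = 5/4, x2 = 4, maximum P = 429/2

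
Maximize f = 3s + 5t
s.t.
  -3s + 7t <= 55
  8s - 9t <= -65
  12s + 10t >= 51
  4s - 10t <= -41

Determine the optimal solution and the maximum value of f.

The optimum lies where -3s + 7t = 55 and 8s - 9t = -65.
Solving simultaneously gives s = 40/29, t = 245/29.

s = 40/29, t = 245/29, maximum f = 1345/29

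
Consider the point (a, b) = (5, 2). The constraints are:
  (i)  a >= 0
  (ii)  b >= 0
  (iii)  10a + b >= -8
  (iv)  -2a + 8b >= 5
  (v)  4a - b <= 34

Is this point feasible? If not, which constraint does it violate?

(i): 5 ≥ 0 ✓
(ii): 2 ≥ 0 ✓
(iii): 52 ≥ -8 ✓
(iv): 6 ≥ 5 ✓
(v): 18 ≤ 34 ✓

feasible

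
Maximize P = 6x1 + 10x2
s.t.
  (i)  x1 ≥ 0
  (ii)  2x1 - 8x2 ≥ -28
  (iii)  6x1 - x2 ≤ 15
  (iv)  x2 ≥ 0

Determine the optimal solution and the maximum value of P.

x1 = 74/23, x2 = 99/23, maximum P = 1434/23

Vertices and P = 6x1 + 10x2:
  (0, 7/2) → P = 35
  (0, 0) → P = 0
  (74/23, 99/23) → P = 1434/23
  (5/2, 0) → P = 15

The binding constraints are 2x1 - 8x2 = -28 and 6x1 - x2 = 15.
Solving simultaneously gives x1 = 74/23, x2 = 99/23.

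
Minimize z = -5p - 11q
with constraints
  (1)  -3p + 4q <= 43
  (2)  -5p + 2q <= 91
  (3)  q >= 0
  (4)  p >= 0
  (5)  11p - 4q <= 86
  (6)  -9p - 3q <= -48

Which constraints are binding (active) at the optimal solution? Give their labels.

Feasible corners and z = -5p - 11q:
  (129/8, 731/32) → z = -10621/32
  (7/5, 59/5) → z = -684/5
  (86/11, 0) → z = -430/11
  (16/3, 0) → z = -80/3

The minimum is at (129/8, 731/32). Substituting into each constraint, equality holds for (1) and (5); the remaining constraints have slack.

(1) and (5)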